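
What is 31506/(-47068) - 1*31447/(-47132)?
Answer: -1198349/554602244 ≈ -0.0021607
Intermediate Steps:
31506/(-47068) - 1*31447/(-47132) = 31506*(-1/47068) - 31447*(-1/47132) = -15753/23534 + 31447/47132 = -1198349/554602244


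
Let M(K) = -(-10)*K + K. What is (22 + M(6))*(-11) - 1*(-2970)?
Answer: 2002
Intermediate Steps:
M(K) = 11*K (M(K) = 10*K + K = 11*K)
(22 + M(6))*(-11) - 1*(-2970) = (22 + 11*6)*(-11) - 1*(-2970) = (22 + 66)*(-11) + 2970 = 88*(-11) + 2970 = -968 + 2970 = 2002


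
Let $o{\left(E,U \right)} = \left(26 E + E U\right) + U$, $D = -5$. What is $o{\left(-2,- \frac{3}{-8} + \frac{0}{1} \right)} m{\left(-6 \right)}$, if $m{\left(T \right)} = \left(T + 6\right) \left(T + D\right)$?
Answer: $0$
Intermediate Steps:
$m{\left(T \right)} = \left(-5 + T\right) \left(6 + T\right)$ ($m{\left(T \right)} = \left(T + 6\right) \left(T - 5\right) = \left(6 + T\right) \left(-5 + T\right) = \left(-5 + T\right) \left(6 + T\right)$)
$o{\left(E,U \right)} = U + 26 E + E U$
$o{\left(-2,- \frac{3}{-8} + \frac{0}{1} \right)} m{\left(-6 \right)} = \left(\left(- \frac{3}{-8} + \frac{0}{1}\right) + 26 \left(-2\right) - 2 \left(- \frac{3}{-8} + \frac{0}{1}\right)\right) \left(-30 - 6 + \left(-6\right)^{2}\right) = \left(\left(\left(-3\right) \left(- \frac{1}{8}\right) + 0 \cdot 1\right) - 52 - 2 \left(\left(-3\right) \left(- \frac{1}{8}\right) + 0 \cdot 1\right)\right) \left(-30 - 6 + 36\right) = \left(\left(\frac{3}{8} + 0\right) - 52 - 2 \left(\frac{3}{8} + 0\right)\right) 0 = \left(\frac{3}{8} - 52 - \frac{3}{4}\right) 0 = \left(- \frac{419}{8}\right) 0 = 0$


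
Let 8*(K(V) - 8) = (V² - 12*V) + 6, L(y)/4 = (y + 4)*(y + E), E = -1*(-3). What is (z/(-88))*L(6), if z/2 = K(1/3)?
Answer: -2975/44 ≈ -67.614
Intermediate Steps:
E = 3
L(y) = 4*(3 + y)*(4 + y) (L(y) = 4*((y + 4)*(y + 3)) = 4*((4 + y)*(3 + y)) = 4*((3 + y)*(4 + y)) = 4*(3 + y)*(4 + y))
K(V) = 35/4 - 3*V/2 + V²/8 (K(V) = 8 + ((V² - 12*V) + 6)/8 = 8 + (6 + V² - 12*V)/8 = 8 + (¾ - 3*V/2 + V²/8) = 35/4 - 3*V/2 + V²/8)
z = 595/36 (z = 2*(35/4 - 3/2/3 + (1/3)²/8) = 2*(35/4 - 3/2*⅓ + (⅓)²/8) = 2*(35/4 - ½ + (⅛)*(⅑)) = 2*(35/4 - ½ + 1/72) = 2*(595/72) = 595/36 ≈ 16.528)
(z/(-88))*L(6) = ((595/36)/(-88))*(48 + 4*6² + 28*6) = ((595/36)*(-1/88))*(48 + 4*36 + 168) = -595*(48 + 144 + 168)/3168 = -595/3168*360 = -2975/44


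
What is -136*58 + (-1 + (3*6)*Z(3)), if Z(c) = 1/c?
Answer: -7883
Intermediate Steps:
-136*58 + (-1 + (3*6)*Z(3)) = -136*58 + (-1 + (3*6)/3) = -7888 + (-1 + 18*(⅓)) = -7888 + (-1 + 6) = -7888 + 5 = -7883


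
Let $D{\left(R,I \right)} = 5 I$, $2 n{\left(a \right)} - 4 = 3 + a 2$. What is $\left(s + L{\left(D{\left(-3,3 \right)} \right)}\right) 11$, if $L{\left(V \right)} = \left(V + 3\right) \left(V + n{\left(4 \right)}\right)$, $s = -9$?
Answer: $4356$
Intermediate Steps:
$n{\left(a \right)} = \frac{7}{2} + a$ ($n{\left(a \right)} = 2 + \frac{3 + a 2}{2} = 2 + \frac{3 + 2 a}{2} = 2 + \left(\frac{3}{2} + a\right) = \frac{7}{2} + a$)
$L{\left(V \right)} = \left(3 + V\right) \left(\frac{15}{2} + V\right)$ ($L{\left(V \right)} = \left(V + 3\right) \left(V + \left(\frac{7}{2} + 4\right)\right) = \left(3 + V\right) \left(V + \frac{15}{2}\right) = \left(3 + V\right) \left(\frac{15}{2} + V\right)$)
$\left(s + L{\left(D{\left(-3,3 \right)} \right)}\right) 11 = \left(-9 + \left(\frac{45}{2} + \left(5 \cdot 3\right)^{2} + \frac{21 \cdot 5 \cdot 3}{2}\right)\right) 11 = \left(-9 + \left(\frac{45}{2} + 15^{2} + \frac{21}{2} \cdot 15\right)\right) 11 = \left(-9 + \left(\frac{45}{2} + 225 + \frac{315}{2}\right)\right) 11 = \left(-9 + 405\right) 11 = 396 \cdot 11 = 4356$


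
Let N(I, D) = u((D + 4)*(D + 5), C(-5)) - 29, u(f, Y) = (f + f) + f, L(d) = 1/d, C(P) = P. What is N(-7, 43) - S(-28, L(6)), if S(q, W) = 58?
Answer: 6681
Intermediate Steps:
u(f, Y) = 3*f (u(f, Y) = 2*f + f = 3*f)
N(I, D) = -29 + 3*(4 + D)*(5 + D) (N(I, D) = 3*((D + 4)*(D + 5)) - 29 = 3*((4 + D)*(5 + D)) - 29 = 3*(4 + D)*(5 + D) - 29 = -29 + 3*(4 + D)*(5 + D))
N(-7, 43) - S(-28, L(6)) = (31 + 3*43² + 27*43) - 1*58 = (31 + 3*1849 + 1161) - 58 = (31 + 5547 + 1161) - 58 = 6739 - 58 = 6681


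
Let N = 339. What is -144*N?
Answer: -48816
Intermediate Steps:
-144*N = -144*339 = -48816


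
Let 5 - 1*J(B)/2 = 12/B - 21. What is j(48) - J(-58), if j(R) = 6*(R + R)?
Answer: 15184/29 ≈ 523.59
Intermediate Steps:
j(R) = 12*R (j(R) = 6*(2*R) = 12*R)
J(B) = 52 - 24/B (J(B) = 10 - 2*(12/B - 21) = 10 - 2*(-21 + 12/B) = 10 + (42 - 24/B) = 52 - 24/B)
j(48) - J(-58) = 12*48 - (52 - 24/(-58)) = 576 - (52 - 24*(-1/58)) = 576 - (52 + 12/29) = 576 - 1*1520/29 = 576 - 1520/29 = 15184/29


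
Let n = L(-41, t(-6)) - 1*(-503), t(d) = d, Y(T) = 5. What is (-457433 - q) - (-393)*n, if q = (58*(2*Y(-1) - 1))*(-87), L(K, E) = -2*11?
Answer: -222986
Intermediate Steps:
L(K, E) = -22
q = -45414 (q = (58*(2*5 - 1))*(-87) = (58*(10 - 1))*(-87) = (58*9)*(-87) = 522*(-87) = -45414)
n = 481 (n = -22 - 1*(-503) = -22 + 503 = 481)
(-457433 - q) - (-393)*n = (-457433 - 1*(-45414)) - (-393)*481 = (-457433 + 45414) - 1*(-189033) = -412019 + 189033 = -222986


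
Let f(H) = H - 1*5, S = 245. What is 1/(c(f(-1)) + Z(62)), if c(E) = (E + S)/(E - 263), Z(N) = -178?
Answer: -269/48121 ≈ -0.0055901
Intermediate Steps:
f(H) = -5 + H (f(H) = H - 5 = -5 + H)
c(E) = (245 + E)/(-263 + E) (c(E) = (E + 245)/(E - 263) = (245 + E)/(-263 + E))
1/(c(f(-1)) + Z(62)) = 1/((245 + (-5 - 1))/(-263 + (-5 - 1)) - 178) = 1/((245 - 6)/(-263 - 6) - 178) = 1/(239/(-269) - 178) = 1/(-1/269*239 - 178) = 1/(-239/269 - 178) = 1/(-48121/269) = -269/48121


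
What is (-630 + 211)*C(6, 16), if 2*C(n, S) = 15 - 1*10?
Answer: -2095/2 ≈ -1047.5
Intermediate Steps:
C(n, S) = 5/2 (C(n, S) = (15 - 1*10)/2 = (15 - 10)/2 = (½)*5 = 5/2)
(-630 + 211)*C(6, 16) = (-630 + 211)*(5/2) = -419*5/2 = -2095/2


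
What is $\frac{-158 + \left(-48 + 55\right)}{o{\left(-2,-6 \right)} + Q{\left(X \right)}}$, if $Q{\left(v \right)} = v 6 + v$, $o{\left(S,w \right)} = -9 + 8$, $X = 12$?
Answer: $- \frac{151}{83} \approx -1.8193$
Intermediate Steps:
$o{\left(S,w \right)} = -1$
$Q{\left(v \right)} = 7 v$ ($Q{\left(v \right)} = 6 v + v = 7 v$)
$\frac{-158 + \left(-48 + 55\right)}{o{\left(-2,-6 \right)} + Q{\left(X \right)}} = \frac{-158 + \left(-48 + 55\right)}{-1 + 7 \cdot 12} = \frac{-158 + 7}{-1 + 84} = - \frac{151}{83}$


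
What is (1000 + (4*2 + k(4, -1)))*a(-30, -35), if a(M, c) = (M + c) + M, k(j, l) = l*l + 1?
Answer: -95950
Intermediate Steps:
k(j, l) = 1 + l² (k(j, l) = l² + 1 = 1 + l²)
a(M, c) = c + 2*M
(1000 + (4*2 + k(4, -1)))*a(-30, -35) = (1000 + (4*2 + (1 + (-1)²)))*(-35 + 2*(-30)) = (1000 + (8 + (1 + 1)))*(-35 - 60) = (1000 + (8 + 2))*(-95) = (1000 + 10)*(-95) = 1010*(-95) = -95950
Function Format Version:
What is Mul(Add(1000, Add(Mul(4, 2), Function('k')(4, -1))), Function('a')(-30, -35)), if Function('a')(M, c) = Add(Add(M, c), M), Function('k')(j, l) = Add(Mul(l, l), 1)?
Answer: -95950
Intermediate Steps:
Function('k')(j, l) = Add(1, Pow(l, 2)) (Function('k')(j, l) = Add(Pow(l, 2), 1) = Add(1, Pow(l, 2)))
Function('a')(M, c) = Add(c, Mul(2, M))
Mul(Add(1000, Add(Mul(4, 2), Function('k')(4, -1))), Function('a')(-30, -35)) = Mul(Add(1000, Add(Mul(4, 2), Add(1, Pow(-1, 2)))), Add(-35, Mul(2, -30))) = Mul(Add(1000, Add(8, Add(1, 1))), Add(-35, -60)) = Mul(Add(1000, Add(8, 2)), -95) = Mul(Add(1000, 10), -95) = Mul(1010, -95) = -95950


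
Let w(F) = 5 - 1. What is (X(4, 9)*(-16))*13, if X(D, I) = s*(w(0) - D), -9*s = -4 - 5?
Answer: 0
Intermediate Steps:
w(F) = 4
s = 1 (s = -(-4 - 5)/9 = -1/9*(-9) = 1)
X(D, I) = 4 - D (X(D, I) = 1*(4 - D) = 4 - D)
(X(4, 9)*(-16))*13 = ((4 - 1*4)*(-16))*13 = ((4 - 4)*(-16))*13 = (0*(-16))*13 = 0*13 = 0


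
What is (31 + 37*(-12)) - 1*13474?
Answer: -13887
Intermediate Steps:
(31 + 37*(-12)) - 1*13474 = (31 - 444) - 13474 = -413 - 13474 = -13887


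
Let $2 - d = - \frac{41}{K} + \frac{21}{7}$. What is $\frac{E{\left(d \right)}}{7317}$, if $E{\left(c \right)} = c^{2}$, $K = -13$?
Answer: $\frac{108}{45799} \approx 0.0023581$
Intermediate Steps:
$d = - \frac{54}{13}$ ($d = 2 - \left(- \frac{41}{-13} + \frac{21}{7}\right) = 2 - \left(\left(-41\right) \left(- \frac{1}{13}\right) + 21 \cdot \frac{1}{7}\right) = 2 - \left(\frac{41}{13} + 3\right) = 2 - \frac{80}{13} = - \frac{54}{13} \approx -4.1538$)
$\frac{E{\left(d \right)}}{7317} = \frac{\left(- \frac{54}{13}\right)^{2}}{7317} = \frac{2916}{169} \cdot \frac{1}{7317} = \frac{108}{45799}$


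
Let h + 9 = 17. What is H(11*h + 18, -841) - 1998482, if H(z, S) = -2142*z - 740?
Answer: -2226274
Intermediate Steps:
h = 8 (h = -9 + 17 = 8)
H(z, S) = -740 - 2142*z
H(11*h + 18, -841) - 1998482 = (-740 - 2142*(11*8 + 18)) - 1998482 = (-740 - 2142*(88 + 18)) - 1998482 = (-740 - 2142*106) - 1998482 = (-740 - 227052) - 1998482 = -227792 - 1998482 = -2226274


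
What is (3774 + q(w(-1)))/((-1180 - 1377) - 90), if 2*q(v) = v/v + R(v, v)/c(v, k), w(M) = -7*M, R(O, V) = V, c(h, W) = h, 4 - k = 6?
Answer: -3775/2647 ≈ -1.4261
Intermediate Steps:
k = -2 (k = 4 - 1*6 = 4 - 6 = -2)
q(v) = 1 (q(v) = (v/v + v/v)/2 = (1 + 1)/2 = (½)*2 = 1)
(3774 + q(w(-1)))/((-1180 - 1377) - 90) = (3774 + 1)/((-1180 - 1377) - 90) = 3775/(-2557 - 90) = 3775/(-2647) = 3775*(-1/2647) = -3775/2647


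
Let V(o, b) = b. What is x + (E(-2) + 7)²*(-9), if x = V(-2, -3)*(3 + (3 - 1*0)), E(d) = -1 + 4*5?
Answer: -6102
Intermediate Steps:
E(d) = 19 (E(d) = -1 + 20 = 19)
x = -18 (x = -3*(3 + (3 - 1*0)) = -3*(3 + (3 + 0)) = -3*(3 + 3) = -3*6 = -18)
x + (E(-2) + 7)²*(-9) = -18 + (19 + 7)²*(-9) = -18 + 26²*(-9) = -18 + 676*(-9) = -18 - 6084 = -6102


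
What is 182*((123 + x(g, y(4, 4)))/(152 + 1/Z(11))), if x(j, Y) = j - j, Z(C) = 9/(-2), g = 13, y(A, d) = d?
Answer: 100737/683 ≈ 147.49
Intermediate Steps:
Z(C) = -9/2 (Z(C) = 9*(-1/2) = -9/2)
x(j, Y) = 0
182*((123 + x(g, y(4, 4)))/(152 + 1/Z(11))) = 182*((123 + 0)/(152 + 1/(-9/2))) = 182*(123/(152 - 2/9)) = 182*(123/(1366/9)) = 182*(123*(9/1366)) = 182*(1107/1366) = 100737/683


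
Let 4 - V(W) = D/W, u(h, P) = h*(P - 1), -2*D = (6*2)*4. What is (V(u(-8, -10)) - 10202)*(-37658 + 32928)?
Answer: 48235250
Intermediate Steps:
D = -24 (D = -6*2*4/2 = -6*4 = -½*48 = -24)
u(h, P) = h*(-1 + P)
V(W) = 4 + 24/W (V(W) = 4 - (-24)/W = 4 + 24/W)
(V(u(-8, -10)) - 10202)*(-37658 + 32928) = ((4 + 24/((-8*(-1 - 10)))) - 10202)*(-37658 + 32928) = ((4 + 24/((-8*(-11)))) - 10202)*(-4730) = ((4 + 24/88) - 10202)*(-4730) = ((4 + 24*(1/88)) - 10202)*(-4730) = ((4 + 3/11) - 10202)*(-4730) = (47/11 - 10202)*(-4730) = -112175/11*(-4730) = 48235250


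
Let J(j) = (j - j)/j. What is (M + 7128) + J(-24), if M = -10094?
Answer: -2966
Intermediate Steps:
J(j) = 0 (J(j) = 0/j = 0)
(M + 7128) + J(-24) = (-10094 + 7128) + 0 = -2966 + 0 = -2966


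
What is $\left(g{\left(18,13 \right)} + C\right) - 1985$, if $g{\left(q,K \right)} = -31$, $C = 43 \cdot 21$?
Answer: $-1113$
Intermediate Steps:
$C = 903$
$\left(g{\left(18,13 \right)} + C\right) - 1985 = \left(-31 + 903\right) - 1985 = 872 - 1985 = -1113$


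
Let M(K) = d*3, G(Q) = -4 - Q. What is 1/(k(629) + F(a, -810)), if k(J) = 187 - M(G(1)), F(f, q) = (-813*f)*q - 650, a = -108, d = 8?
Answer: -1/71121727 ≈ -1.4060e-8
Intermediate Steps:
F(f, q) = -650 - 813*f*q (F(f, q) = -813*f*q - 650 = -650 - 813*f*q)
M(K) = 24 (M(K) = 8*3 = 24)
k(J) = 163 (k(J) = 187 - 1*24 = 187 - 24 = 163)
1/(k(629) + F(a, -810)) = 1/(163 + (-650 - 813*(-108)*(-810))) = 1/(163 + (-650 - 71121240)) = 1/(163 - 71121890) = 1/(-71121727) = -1/71121727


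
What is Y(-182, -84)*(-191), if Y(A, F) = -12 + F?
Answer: 18336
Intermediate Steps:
Y(-182, -84)*(-191) = (-12 - 84)*(-191) = -96*(-191) = 18336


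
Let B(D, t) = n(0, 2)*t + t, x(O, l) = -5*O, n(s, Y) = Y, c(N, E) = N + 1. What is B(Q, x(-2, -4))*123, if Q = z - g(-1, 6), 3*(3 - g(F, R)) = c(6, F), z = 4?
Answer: 3690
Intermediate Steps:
c(N, E) = 1 + N
g(F, R) = ⅔ (g(F, R) = 3 - (1 + 6)/3 = 3 - ⅓*7 = 3 - 7/3 = ⅔)
Q = 10/3 (Q = 4 - 1*⅔ = 4 - ⅔ = 10/3 ≈ 3.3333)
B(D, t) = 3*t (B(D, t) = 2*t + t = 3*t)
B(Q, x(-2, -4))*123 = (3*(-5*(-2)))*123 = (3*10)*123 = 30*123 = 3690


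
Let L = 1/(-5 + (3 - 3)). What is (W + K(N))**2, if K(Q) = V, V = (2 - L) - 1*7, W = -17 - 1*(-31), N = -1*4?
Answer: 2116/25 ≈ 84.640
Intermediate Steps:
L = -1/5 (L = 1/(-5 + 0) = 1/(-5) = -1/5 ≈ -0.20000)
N = -4
W = 14 (W = -17 + 31 = 14)
V = -24/5 (V = (2 - 1*(-1/5)) - 1*7 = (2 + 1/5) - 7 = 11/5 - 7 = -24/5 ≈ -4.8000)
K(Q) = -24/5
(W + K(N))**2 = (14 - 24/5)**2 = (46/5)**2 = 2116/25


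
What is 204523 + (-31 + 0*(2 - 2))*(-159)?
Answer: 209452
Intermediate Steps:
204523 + (-31 + 0*(2 - 2))*(-159) = 204523 + (-31 + 0*0)*(-159) = 204523 + (-31 + 0)*(-159) = 204523 - 31*(-159) = 204523 + 4929 = 209452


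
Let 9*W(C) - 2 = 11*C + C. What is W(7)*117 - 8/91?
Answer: 101730/91 ≈ 1117.9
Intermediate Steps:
W(C) = 2/9 + 4*C/3 (W(C) = 2/9 + (11*C + C)/9 = 2/9 + (12*C)/9 = 2/9 + 4*C/3)
W(7)*117 - 8/91 = (2/9 + (4/3)*7)*117 - 8/91 = (2/9 + 28/3)*117 - 8*1/91 = (86/9)*117 - 8/91 = 1118 - 8/91 = 101730/91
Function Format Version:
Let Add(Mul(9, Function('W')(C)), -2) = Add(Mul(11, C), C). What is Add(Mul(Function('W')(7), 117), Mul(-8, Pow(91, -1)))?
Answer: Rational(101730, 91) ≈ 1117.9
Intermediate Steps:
Function('W')(C) = Add(Rational(2, 9), Mul(Rational(4, 3), C)) (Function('W')(C) = Add(Rational(2, 9), Mul(Rational(1, 9), Add(Mul(11, C), C))) = Add(Rational(2, 9), Mul(Rational(1, 9), Mul(12, C))) = Add(Rational(2, 9), Mul(Rational(4, 3), C)))
Add(Mul(Function('W')(7), 117), Mul(-8, Pow(91, -1))) = Add(Mul(Add(Rational(2, 9), Mul(Rational(4, 3), 7)), 117), Mul(-8, Pow(91, -1))) = Add(Mul(Add(Rational(2, 9), Rational(28, 3)), 117), Mul(-8, Rational(1, 91))) = Add(Mul(Rational(86, 9), 117), Rational(-8, 91)) = Add(1118, Rational(-8, 91)) = Rational(101730, 91)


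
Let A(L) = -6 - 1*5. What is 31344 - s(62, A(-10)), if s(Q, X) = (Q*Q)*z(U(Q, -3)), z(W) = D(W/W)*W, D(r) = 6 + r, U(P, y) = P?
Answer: -1636952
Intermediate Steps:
z(W) = 7*W (z(W) = (6 + W/W)*W = (6 + 1)*W = 7*W)
A(L) = -11 (A(L) = -6 - 5 = -11)
s(Q, X) = 7*Q³ (s(Q, X) = (Q*Q)*(7*Q) = Q²*(7*Q) = 7*Q³)
31344 - s(62, A(-10)) = 31344 - 7*62³ = 31344 - 7*238328 = 31344 - 1*1668296 = 31344 - 1668296 = -1636952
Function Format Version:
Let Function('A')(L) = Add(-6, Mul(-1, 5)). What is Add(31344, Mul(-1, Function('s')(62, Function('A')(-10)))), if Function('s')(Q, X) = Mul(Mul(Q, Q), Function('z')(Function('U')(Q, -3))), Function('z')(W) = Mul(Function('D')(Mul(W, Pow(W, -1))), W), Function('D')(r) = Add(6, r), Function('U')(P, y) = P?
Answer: -1636952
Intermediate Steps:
Function('z')(W) = Mul(7, W) (Function('z')(W) = Mul(Add(6, Mul(W, Pow(W, -1))), W) = Mul(Add(6, 1), W) = Mul(7, W))
Function('A')(L) = -11 (Function('A')(L) = Add(-6, -5) = -11)
Function('s')(Q, X) = Mul(7, Pow(Q, 3)) (Function('s')(Q, X) = Mul(Mul(Q, Q), Mul(7, Q)) = Mul(Pow(Q, 2), Mul(7, Q)) = Mul(7, Pow(Q, 3)))
Add(31344, Mul(-1, Function('s')(62, Function('A')(-10)))) = Add(31344, Mul(-1, Mul(7, Pow(62, 3)))) = Add(31344, Mul(-1, Mul(7, 238328))) = Add(31344, Mul(-1, 1668296)) = Add(31344, -1668296) = -1636952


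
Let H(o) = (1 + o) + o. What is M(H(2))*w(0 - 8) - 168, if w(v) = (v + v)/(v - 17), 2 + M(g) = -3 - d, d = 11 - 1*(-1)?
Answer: -4472/25 ≈ -178.88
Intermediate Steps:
d = 12 (d = 11 + 1 = 12)
H(o) = 1 + 2*o
M(g) = -17 (M(g) = -2 + (-3 - 1*12) = -2 + (-3 - 12) = -2 - 15 = -17)
w(v) = 2*v/(-17 + v) (w(v) = (2*v)/(-17 + v) = 2*v/(-17 + v))
M(H(2))*w(0 - 8) - 168 = -34*(0 - 8)/(-17 + (0 - 8)) - 168 = -34*(-8)/(-17 - 8) - 168 = -34*(-8)/(-25) - 168 = -34*(-8)*(-1)/25 - 168 = -17*16/25 - 168 = -272/25 - 168 = -4472/25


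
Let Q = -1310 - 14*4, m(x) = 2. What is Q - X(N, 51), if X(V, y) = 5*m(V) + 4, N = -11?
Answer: -1380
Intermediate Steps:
X(V, y) = 14 (X(V, y) = 5*2 + 4 = 10 + 4 = 14)
Q = -1366 (Q = -1310 - 1*56 = -1310 - 56 = -1366)
Q - X(N, 51) = -1366 - 1*14 = -1366 - 14 = -1380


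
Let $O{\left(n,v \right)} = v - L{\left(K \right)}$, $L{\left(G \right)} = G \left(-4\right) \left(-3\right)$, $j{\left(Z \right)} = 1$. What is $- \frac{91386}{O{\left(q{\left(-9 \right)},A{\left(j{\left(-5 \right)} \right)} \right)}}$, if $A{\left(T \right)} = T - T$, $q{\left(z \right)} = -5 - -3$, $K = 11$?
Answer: $\frac{15231}{22} \approx 692.32$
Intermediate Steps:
$q{\left(z \right)} = -2$ ($q{\left(z \right)} = -5 + 3 = -2$)
$L{\left(G \right)} = 12 G$ ($L{\left(G \right)} = - 4 G \left(-3\right) = 12 G$)
$A{\left(T \right)} = 0$
$O{\left(n,v \right)} = -132 + v$ ($O{\left(n,v \right)} = v - 12 \cdot 11 = v - 132 = -132 + v$)
$- \frac{91386}{O{\left(q{\left(-9 \right)},A{\left(j{\left(-5 \right)} \right)} \right)}} = - \frac{91386}{-132 + 0} = - \frac{91386}{-132} = \left(-91386\right) \left(- \frac{1}{132}\right) = \frac{15231}{22}$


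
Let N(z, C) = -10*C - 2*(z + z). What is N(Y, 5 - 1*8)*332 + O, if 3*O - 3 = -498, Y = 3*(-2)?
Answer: 17763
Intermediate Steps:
Y = -6
O = -165 (O = 1 + (1/3)*(-498) = 1 - 166 = -165)
N(z, C) = -10*C - 4*z
N(Y, 5 - 1*8)*332 + O = (-10*(5 - 1*8) - 4*(-6))*332 - 165 = (-10*(5 - 8) + 24)*332 - 165 = (-10*(-3) + 24)*332 - 165 = (30 + 24)*332 - 165 = 54*332 - 165 = 17928 - 165 = 17763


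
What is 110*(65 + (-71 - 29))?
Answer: -3850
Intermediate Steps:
110*(65 + (-71 - 29)) = 110*(65 - 100) = 110*(-35) = -3850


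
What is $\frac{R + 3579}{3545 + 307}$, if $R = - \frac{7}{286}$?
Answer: $\frac{1023587}{1101672} \approx 0.92912$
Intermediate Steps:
$R = - \frac{7}{286}$ ($R = \left(-7\right) \frac{1}{286} = - \frac{7}{286} \approx -0.024476$)
$\frac{R + 3579}{3545 + 307} = \frac{- \frac{7}{286} + 3579}{3545 + 307} = \frac{1023587}{286 \cdot 3852} = \frac{1023587}{286} \cdot \frac{1}{3852} = \frac{1023587}{1101672}$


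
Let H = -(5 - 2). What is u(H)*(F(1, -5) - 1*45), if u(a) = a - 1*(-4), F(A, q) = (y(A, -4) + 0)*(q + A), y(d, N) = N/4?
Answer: -41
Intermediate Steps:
y(d, N) = N/4 (y(d, N) = N*(¼) = N/4)
F(A, q) = -A - q (F(A, q) = ((¼)*(-4) + 0)*(q + A) = (-1 + 0)*(A + q) = -(A + q) = -A - q)
H = -3 (H = -1*3 = -3)
u(a) = 4 + a (u(a) = a + 4 = 4 + a)
u(H)*(F(1, -5) - 1*45) = (4 - 3)*((-1*1 - 1*(-5)) - 1*45) = 1*((-1 + 5) - 45) = 1*(4 - 45) = 1*(-41) = -41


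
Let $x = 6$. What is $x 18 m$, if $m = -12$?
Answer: $-1296$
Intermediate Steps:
$x 18 m = 6 \cdot 18 \left(-12\right) = 108 \left(-12\right) = -1296$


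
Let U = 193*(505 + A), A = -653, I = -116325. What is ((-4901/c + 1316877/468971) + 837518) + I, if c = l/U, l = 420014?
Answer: 71061376720806582/98487192797 ≈ 7.2153e+5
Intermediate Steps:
U = -28564 (U = 193*(505 - 653) = 193*(-148) = -28564)
c = -210007/14282 (c = 420014/(-28564) = 420014*(-1/28564) = -210007/14282 ≈ -14.704)
((-4901/c + 1316877/468971) + 837518) + I = ((-4901/(-210007/14282) + 1316877/468971) + 837518) - 116325 = ((-4901*(-14282/210007) + 1316877*(1/468971)) + 837518) - 116325 = ((69996082/210007 + 1316877/468971) + 837518) - 116325 = (33102685959761/98487192797 + 837518) - 116325 = 82517899422917607/98487192797 - 116325 = 71061376720806582/98487192797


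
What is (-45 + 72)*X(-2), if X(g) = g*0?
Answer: 0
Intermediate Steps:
X(g) = 0
(-45 + 72)*X(-2) = (-45 + 72)*0 = 27*0 = 0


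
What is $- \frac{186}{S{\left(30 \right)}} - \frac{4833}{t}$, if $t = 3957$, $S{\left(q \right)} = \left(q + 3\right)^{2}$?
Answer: $- \frac{666571}{478797} \approx -1.3922$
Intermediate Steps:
$S{\left(q \right)} = \left(3 + q\right)^{2}$
$- \frac{186}{S{\left(30 \right)}} - \frac{4833}{t} = - \frac{186}{\left(3 + 30\right)^{2}} - \frac{4833}{3957} = - \frac{186}{33^{2}} - \frac{1611}{1319} = - \frac{186}{1089} - \frac{1611}{1319} = \left(-186\right) \frac{1}{1089} - \frac{1611}{1319} = - \frac{62}{363} - \frac{1611}{1319} = - \frac{666571}{478797}$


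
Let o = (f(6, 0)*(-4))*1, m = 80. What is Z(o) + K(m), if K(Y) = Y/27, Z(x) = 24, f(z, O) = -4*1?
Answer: 728/27 ≈ 26.963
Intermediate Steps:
f(z, O) = -4
o = 16 (o = -4*(-4)*1 = 16*1 = 16)
K(Y) = Y/27 (K(Y) = Y*(1/27) = Y/27)
Z(o) + K(m) = 24 + (1/27)*80 = 24 + 80/27 = 728/27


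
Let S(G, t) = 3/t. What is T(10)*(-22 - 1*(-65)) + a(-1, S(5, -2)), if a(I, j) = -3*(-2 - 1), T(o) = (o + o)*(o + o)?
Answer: 17209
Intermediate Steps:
T(o) = 4*o**2 (T(o) = (2*o)*(2*o) = 4*o**2)
a(I, j) = 9 (a(I, j) = -3*(-3) = 9)
T(10)*(-22 - 1*(-65)) + a(-1, S(5, -2)) = (4*10**2)*(-22 - 1*(-65)) + 9 = (4*100)*(-22 + 65) + 9 = 400*43 + 9 = 17200 + 9 = 17209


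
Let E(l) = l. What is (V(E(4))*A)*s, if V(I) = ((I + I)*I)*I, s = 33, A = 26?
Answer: 109824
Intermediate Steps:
V(I) = 2*I³ (V(I) = ((2*I)*I)*I = (2*I²)*I = 2*I³)
(V(E(4))*A)*s = ((2*4³)*26)*33 = ((2*64)*26)*33 = (128*26)*33 = 3328*33 = 109824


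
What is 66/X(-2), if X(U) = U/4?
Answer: -132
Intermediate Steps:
X(U) = U/4 (X(U) = U*(1/4) = U/4)
66/X(-2) = 66/(((1/4)*(-2))) = 66/(-1/2) = 66*(-2) = -132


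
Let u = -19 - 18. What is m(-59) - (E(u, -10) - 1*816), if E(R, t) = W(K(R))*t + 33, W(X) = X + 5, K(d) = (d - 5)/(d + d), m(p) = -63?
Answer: 28700/37 ≈ 775.68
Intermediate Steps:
u = -37
K(d) = (-5 + d)/(2*d) (K(d) = (-5 + d)/((2*d)) = (-5 + d)*(1/(2*d)) = (-5 + d)/(2*d))
W(X) = 5 + X
E(R, t) = 33 + t*(5 + (-5 + R)/(2*R)) (E(R, t) = (5 + (-5 + R)/(2*R))*t + 33 = t*(5 + (-5 + R)/(2*R)) + 33 = 33 + t*(5 + (-5 + R)/(2*R)))
m(-59) - (E(u, -10) - 1*816) = -63 - ((½)*(66*(-37) - 10*(-5 + 11*(-37)))/(-37) - 1*816) = -63 - ((½)*(-1/37)*(-2442 - 10*(-5 - 407)) - 816) = -63 - ((½)*(-1/37)*(-2442 - 10*(-412)) - 816) = -63 - ((½)*(-1/37)*(-2442 + 4120) - 816) = -63 - ((½)*(-1/37)*1678 - 816) = -63 - (-839/37 - 816) = -63 - 1*(-31031/37) = -63 + 31031/37 = 28700/37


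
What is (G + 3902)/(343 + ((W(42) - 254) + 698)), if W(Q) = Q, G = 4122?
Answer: 8024/829 ≈ 9.6791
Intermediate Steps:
(G + 3902)/(343 + ((W(42) - 254) + 698)) = (4122 + 3902)/(343 + ((42 - 254) + 698)) = 8024/(343 + (-212 + 698)) = 8024/(343 + 486) = 8024/829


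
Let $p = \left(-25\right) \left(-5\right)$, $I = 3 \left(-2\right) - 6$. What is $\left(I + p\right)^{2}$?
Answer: $12769$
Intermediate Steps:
$I = -12$ ($I = -6 - 6 = -12$)
$p = 125$
$\left(I + p\right)^{2} = \left(-12 + 125\right)^{2} = 113^{2} = 12769$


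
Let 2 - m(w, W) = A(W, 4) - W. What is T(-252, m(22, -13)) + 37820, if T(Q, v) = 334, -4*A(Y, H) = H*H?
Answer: 38154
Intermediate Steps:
A(Y, H) = -H**2/4 (A(Y, H) = -H*H/4 = -H**2/4)
m(w, W) = 6 + W (m(w, W) = 2 - (-1/4*4**2 - W) = 2 - (-1/4*16 - W) = 2 - (-4 - W) = 2 + (4 + W) = 6 + W)
T(-252, m(22, -13)) + 37820 = 334 + 37820 = 38154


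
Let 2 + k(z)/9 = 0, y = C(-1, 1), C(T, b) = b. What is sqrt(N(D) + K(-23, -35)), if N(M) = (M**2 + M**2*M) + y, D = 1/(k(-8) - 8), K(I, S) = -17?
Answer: I*sqrt(7310966)/676 ≈ 3.9998*I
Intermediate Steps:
y = 1
k(z) = -18 (k(z) = -18 + 9*0 = -18 + 0 = -18)
D = -1/26 (D = 1/(-18 - 8) = 1/(-26) = -1/26 ≈ -0.038462)
N(M) = 1 + M**2 + M**3 (N(M) = (M**2 + M**2*M) + 1 = (M**2 + M**3) + 1 = 1 + M**2 + M**3)
sqrt(N(D) + K(-23, -35)) = sqrt((1 + (-1/26)**2 + (-1/26)**3) - 17) = sqrt((1 + 1/676 - 1/17576) - 17) = sqrt(17601/17576 - 17) = sqrt(-281191/17576) = I*sqrt(7310966)/676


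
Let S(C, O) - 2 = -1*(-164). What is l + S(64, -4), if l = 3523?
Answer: 3689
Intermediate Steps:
S(C, O) = 166 (S(C, O) = 2 - 1*(-164) = 2 + 164 = 166)
l + S(64, -4) = 3523 + 166 = 3689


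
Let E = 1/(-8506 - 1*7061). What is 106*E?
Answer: -106/15567 ≈ -0.0068093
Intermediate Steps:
E = -1/15567 (E = 1/(-8506 - 7061) = 1/(-15567) = -1/15567 ≈ -6.4238e-5)
106*E = 106*(-1/15567) = -106/15567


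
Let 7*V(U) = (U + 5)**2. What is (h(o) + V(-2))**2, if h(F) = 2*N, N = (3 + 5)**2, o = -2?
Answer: 819025/49 ≈ 16715.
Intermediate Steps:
V(U) = (5 + U)**2/7 (V(U) = (U + 5)**2/7 = (5 + U)**2/7)
N = 64 (N = 8**2 = 64)
h(F) = 128 (h(F) = 2*64 = 128)
(h(o) + V(-2))**2 = (128 + (5 - 2)**2/7)**2 = (128 + (1/7)*3**2)**2 = (128 + (1/7)*9)**2 = (128 + 9/7)**2 = (905/7)**2 = 819025/49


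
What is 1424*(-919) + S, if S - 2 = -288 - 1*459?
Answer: -1309401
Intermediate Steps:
S = -745 (S = 2 + (-288 - 1*459) = 2 + (-288 - 459) = 2 - 747 = -745)
1424*(-919) + S = 1424*(-919) - 745 = -1308656 - 745 = -1309401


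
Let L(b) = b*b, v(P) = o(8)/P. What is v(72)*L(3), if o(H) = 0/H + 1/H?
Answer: 1/64 ≈ 0.015625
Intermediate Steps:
o(H) = 1/H (o(H) = 0 + 1/H = 1/H)
v(P) = 1/(8*P)
L(b) = b**2
v(72)*L(3) = ((1/8)/72)*3**2 = ((1/8)*(1/72))*9 = (1/576)*9 = 1/64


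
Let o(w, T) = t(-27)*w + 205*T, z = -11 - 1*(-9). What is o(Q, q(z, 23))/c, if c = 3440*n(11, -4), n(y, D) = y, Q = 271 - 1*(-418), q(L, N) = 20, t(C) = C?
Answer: -14503/37840 ≈ -0.38327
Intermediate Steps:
z = -2 (z = -11 + 9 = -2)
Q = 689 (Q = 271 + 418 = 689)
o(w, T) = -27*w + 205*T
c = 37840 (c = 3440*11 = 37840)
o(Q, q(z, 23))/c = (-27*689 + 205*20)/37840 = (-18603 + 4100)*(1/37840) = -14503*1/37840 = -14503/37840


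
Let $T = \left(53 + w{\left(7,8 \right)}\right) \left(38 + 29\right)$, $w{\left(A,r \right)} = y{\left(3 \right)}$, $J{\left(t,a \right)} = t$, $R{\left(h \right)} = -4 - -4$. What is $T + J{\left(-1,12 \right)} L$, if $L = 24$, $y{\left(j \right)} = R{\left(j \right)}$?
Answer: $3527$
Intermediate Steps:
$R{\left(h \right)} = 0$ ($R{\left(h \right)} = -4 + 4 = 0$)
$y{\left(j \right)} = 0$
$w{\left(A,r \right)} = 0$
$T = 3551$ ($T = \left(53 + 0\right) \left(38 + 29\right) = 53 \cdot 67 = 3551$)
$T + J{\left(-1,12 \right)} L = 3551 - 24 = 3527$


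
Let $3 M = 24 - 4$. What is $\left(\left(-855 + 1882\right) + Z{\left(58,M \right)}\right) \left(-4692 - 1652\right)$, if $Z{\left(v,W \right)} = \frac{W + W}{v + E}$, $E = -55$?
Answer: $- \frac{58891352}{9} \approx -6.5435 \cdot 10^{6}$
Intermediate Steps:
$M = \frac{20}{3}$ ($M = \frac{24 - 4}{3} = \frac{1}{3} \cdot 20 = \frac{20}{3} \approx 6.6667$)
$Z{\left(v,W \right)} = \frac{2 W}{-55 + v}$ ($Z{\left(v,W \right)} = \frac{W + W}{v - 55} = \frac{2 W}{-55 + v}$)
$\left(\left(-855 + 1882\right) + Z{\left(58,M \right)}\right) \left(-4692 - 1652\right) = \left(\left(-855 + 1882\right) + 2 \cdot \frac{20}{3} \frac{1}{-55 + 58}\right) \left(-4692 - 1652\right) = \left(1027 + 2 \cdot \frac{20}{3} \cdot \frac{1}{3}\right) \left(-6344\right) = \left(1027 + \frac{40}{9}\right) \left(-6344\right) = \frac{9283}{9} \left(-6344\right) = - \frac{58891352}{9}$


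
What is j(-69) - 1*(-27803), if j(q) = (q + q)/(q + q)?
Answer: 27804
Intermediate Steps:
j(q) = 1 (j(q) = (2*q)/((2*q)) = (2*q)*(1/(2*q)) = 1)
j(-69) - 1*(-27803) = 1 - 1*(-27803) = 1 + 27803 = 27804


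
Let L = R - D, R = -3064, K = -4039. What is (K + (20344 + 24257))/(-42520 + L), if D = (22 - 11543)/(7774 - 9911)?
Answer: -86680994/97424529 ≈ -0.88972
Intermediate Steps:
D = 11521/2137 (D = -11521/(-2137) = -11521*(-1/2137) = 11521/2137 ≈ 5.3912)
L = -6559289/2137 (L = -3064 - 1*11521/2137 = -3064 - 11521/2137 = -6559289/2137 ≈ -3069.4)
(K + (20344 + 24257))/(-42520 + L) = (-4039 + (20344 + 24257))/(-42520 - 6559289/2137) = (-4039 + 44601)/(-97424529/2137) = 40562*(-2137/97424529) = -86680994/97424529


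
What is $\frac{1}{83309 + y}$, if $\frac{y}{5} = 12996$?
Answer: $\frac{1}{148289} \approx 6.7436 \cdot 10^{-6}$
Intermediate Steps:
$y = 64980$ ($y = 5 \cdot 12996 = 64980$)
$\frac{1}{83309 + y} = \frac{1}{83309 + 64980} = \frac{1}{148289}$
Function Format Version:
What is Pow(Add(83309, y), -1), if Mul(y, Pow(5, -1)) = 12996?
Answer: Rational(1, 148289) ≈ 6.7436e-6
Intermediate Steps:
y = 64980 (y = Mul(5, 12996) = 64980)
Pow(Add(83309, y), -1) = Pow(Add(83309, 64980), -1) = Pow(148289, -1) = Rational(1, 148289)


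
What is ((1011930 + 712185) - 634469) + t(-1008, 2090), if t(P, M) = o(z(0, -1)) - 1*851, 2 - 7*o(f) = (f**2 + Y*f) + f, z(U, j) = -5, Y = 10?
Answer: 7621597/7 ≈ 1.0888e+6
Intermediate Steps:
o(f) = 2/7 - 11*f/7 - f**2/7 (o(f) = 2/7 - ((f**2 + 10*f) + f)/7 = 2/7 - (f**2 + 11*f)/7 = 2/7 + (-11*f/7 - f**2/7) = 2/7 - 11*f/7 - f**2/7)
t(P, M) = -5925/7 (t(P, M) = (2/7 - 11/7*(-5) - 1/7*(-5)**2) - 1*851 = (2/7 + 55/7 - 1/7*25) - 851 = (2/7 + 55/7 - 25/7) - 851 = 32/7 - 851 = -5925/7)
((1011930 + 712185) - 634469) + t(-1008, 2090) = ((1011930 + 712185) - 634469) - 5925/7 = (1724115 - 634469) - 5925/7 = 1089646 - 5925/7 = 7621597/7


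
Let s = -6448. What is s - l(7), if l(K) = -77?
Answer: -6371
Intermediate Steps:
s - l(7) = -6448 - 1*(-77) = -6448 + 77 = -6371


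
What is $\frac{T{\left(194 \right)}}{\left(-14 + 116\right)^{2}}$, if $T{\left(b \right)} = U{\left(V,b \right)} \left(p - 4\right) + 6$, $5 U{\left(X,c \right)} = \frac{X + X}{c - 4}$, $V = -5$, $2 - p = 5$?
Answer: $\frac{577}{988380} \approx 0.00058378$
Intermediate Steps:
$p = -3$ ($p = 2 - 5 = -3$)
$U{\left(X,c \right)} = \frac{2 X}{5 \left(-4 + c\right)}$ ($U{\left(X,c \right)} = \frac{\left(X + X\right) \frac{1}{c - 4}}{5} = \frac{2 X \frac{1}{-4 + c}}{5} = \frac{2 X}{5 \left(-4 + c\right)}$)
$T{\left(b \right)} = 6 + \frac{14}{-4 + b}$ ($T{\left(b \right)} = \frac{2}{5} \left(-5\right) \frac{1}{-4 + b} \left(-3 - 4\right) + 6 = - \frac{2}{-4 + b} \left(-7\right) + 6 = \frac{14}{-4 + b} + 6 = 6 + \frac{14}{-4 + b}$)
$\frac{T{\left(194 \right)}}{\left(-14 + 116\right)^{2}} = \frac{2 \frac{1}{-4 + 194} \left(-5 + 3 \cdot 194\right)}{\left(-14 + 116\right)^{2}} = \frac{2 \cdot \frac{1}{190} \left(-5 + 582\right)}{102^{2}} = \frac{2 \cdot \frac{1}{190} \cdot 577}{10404} = \frac{577}{95} \cdot \frac{1}{10404} = \frac{577}{988380}$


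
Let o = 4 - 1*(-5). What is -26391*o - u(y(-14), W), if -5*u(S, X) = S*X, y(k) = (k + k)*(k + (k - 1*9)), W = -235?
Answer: -286211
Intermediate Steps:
y(k) = 2*k*(-9 + 2*k) (y(k) = (2*k)*(k + (k - 9)) = (2*k)*(k + (-9 + k)) = (2*k)*(-9 + 2*k) = 2*k*(-9 + 2*k))
u(S, X) = -S*X/5
o = 9 (o = 4 + 5 = 9)
-26391*o - u(y(-14), W) = -26391*9 - (-1)*2*(-14)*(-9 + 2*(-14))*(-235)/5 = -237519 - (-1)*2*(-14)*(-9 - 28)*(-235)/5 = -237519 - (-1)*2*(-14)*(-37)*(-235)/5 = -237519 - (-1)*1036*(-235)/5 = -237519 - 1*48692 = -237519 - 48692 = -286211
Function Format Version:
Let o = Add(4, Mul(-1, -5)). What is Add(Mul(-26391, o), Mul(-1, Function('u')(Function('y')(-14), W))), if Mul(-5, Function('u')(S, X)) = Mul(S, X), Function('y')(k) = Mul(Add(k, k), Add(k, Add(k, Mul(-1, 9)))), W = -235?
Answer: -286211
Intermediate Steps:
Function('y')(k) = Mul(2, k, Add(-9, Mul(2, k))) (Function('y')(k) = Mul(Mul(2, k), Add(k, Add(k, -9))) = Mul(Mul(2, k), Add(k, Add(-9, k))) = Mul(Mul(2, k), Add(-9, Mul(2, k))) = Mul(2, k, Add(-9, Mul(2, k))))
Function('u')(S, X) = Mul(Rational(-1, 5), S, X) (Function('u')(S, X) = Mul(Rational(-1, 5), Mul(S, X)) = Mul(Rational(-1, 5), S, X))
o = 9 (o = Add(4, 5) = 9)
Add(Mul(-26391, o), Mul(-1, Function('u')(Function('y')(-14), W))) = Add(Mul(-26391, 9), Mul(-1, Mul(Rational(-1, 5), Mul(2, -14, Add(-9, Mul(2, -14))), -235))) = Add(-237519, Mul(-1, Mul(Rational(-1, 5), Mul(2, -14, Add(-9, -28)), -235))) = Add(-237519, Mul(-1, Mul(Rational(-1, 5), Mul(2, -14, -37), -235))) = Add(-237519, Mul(-1, Mul(Rational(-1, 5), 1036, -235))) = Add(-237519, Mul(-1, 48692)) = Add(-237519, -48692) = -286211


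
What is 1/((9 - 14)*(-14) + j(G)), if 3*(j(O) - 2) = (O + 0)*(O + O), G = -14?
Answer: 3/608 ≈ 0.0049342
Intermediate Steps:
j(O) = 2 + 2*O²/3 (j(O) = 2 + ((O + 0)*(O + O))/3 = 2 + (O*(2*O))/3 = 2 + (2*O²)/3 = 2 + 2*O²/3)
1/((9 - 14)*(-14) + j(G)) = 1/((9 - 14)*(-14) + (2 + (⅔)*(-14)²)) = 1/(-5*(-14) + (2 + (⅔)*196)) = 1/(70 + (2 + 392/3)) = 1/(70 + 398/3) = 1/(608/3) = 3/608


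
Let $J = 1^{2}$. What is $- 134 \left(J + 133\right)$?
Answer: $-17956$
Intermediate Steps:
$J = 1$
$- 134 \left(J + 133\right) = - 134 \left(1 + 133\right) = \left(-134\right) 134 = -17956$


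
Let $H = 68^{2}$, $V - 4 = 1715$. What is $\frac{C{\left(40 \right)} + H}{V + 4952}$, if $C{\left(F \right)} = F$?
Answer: $\frac{4664}{6671} \approx 0.69915$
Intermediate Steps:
$V = 1719$ ($V = 4 + 1715 = 1719$)
$H = 4624$
$\frac{C{\left(40 \right)} + H}{V + 4952} = \frac{40 + 4624}{1719 + 4952} = \frac{4664}{6671}$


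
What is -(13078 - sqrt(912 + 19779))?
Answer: -13078 + 33*sqrt(19) ≈ -12934.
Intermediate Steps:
-(13078 - sqrt(912 + 19779)) = -(13078 - sqrt(20691)) = -(13078 - 33*sqrt(19)) = -13078 + 33*sqrt(19)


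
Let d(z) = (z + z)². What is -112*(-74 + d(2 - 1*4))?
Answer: 6496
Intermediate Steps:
d(z) = 4*z² (d(z) = (2*z)² = 4*z²)
-112*(-74 + d(2 - 1*4)) = -112*(-74 + 4*(2 - 1*4)²) = -112*(-74 + 4*(2 - 4)²) = -112*(-74 + 4*(-2)²) = -112*(-74 + 4*4) = -112*(-74 + 16) = -112*(-58) = 6496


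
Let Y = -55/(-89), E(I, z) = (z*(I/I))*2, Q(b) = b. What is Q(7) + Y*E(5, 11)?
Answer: 1833/89 ≈ 20.596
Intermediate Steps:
E(I, z) = 2*z (E(I, z) = (z*1)*2 = z*2 = 2*z)
Y = 55/89 (Y = -55*(-1/89) = 55/89 ≈ 0.61798)
Q(7) + Y*E(5, 11) = 7 + 55*(2*11)/89 = 7 + (55/89)*22 = 7 + 1210/89 = 1833/89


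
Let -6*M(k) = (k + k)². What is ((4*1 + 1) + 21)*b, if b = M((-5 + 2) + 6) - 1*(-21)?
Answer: 390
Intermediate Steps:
M(k) = -2*k²/3 (M(k) = -(k + k)²/6 = -4*k²/6 = -2*k²/3)
b = 15 (b = -2*((-5 + 2) + 6)²/3 - 1*(-21) = -2*(-3 + 6)²/3 + 21 = -⅔*3² + 21 = -⅔*9 + 21 = -6 + 21 = 15)
((4*1 + 1) + 21)*b = ((4*1 + 1) + 21)*15 = ((4 + 1) + 21)*15 = (5 + 21)*15 = 26*15 = 390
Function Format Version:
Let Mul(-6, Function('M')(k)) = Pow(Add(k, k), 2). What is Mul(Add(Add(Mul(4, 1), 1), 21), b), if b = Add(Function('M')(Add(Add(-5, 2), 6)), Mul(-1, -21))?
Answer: 390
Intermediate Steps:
Function('M')(k) = Mul(Rational(-2, 3), Pow(k, 2)) (Function('M')(k) = Mul(Rational(-1, 6), Pow(Add(k, k), 2)) = Mul(Rational(-1, 6), Pow(Mul(2, k), 2)) = Mul(Rational(-1, 6), Mul(4, Pow(k, 2))) = Mul(Rational(-2, 3), Pow(k, 2)))
b = 15 (b = Add(Mul(Rational(-2, 3), Pow(Add(Add(-5, 2), 6), 2)), Mul(-1, -21)) = Add(Mul(Rational(-2, 3), Pow(Add(-3, 6), 2)), 21) = Add(Mul(Rational(-2, 3), Pow(3, 2)), 21) = Add(Mul(Rational(-2, 3), 9), 21) = Add(-6, 21) = 15)
Mul(Add(Add(Mul(4, 1), 1), 21), b) = Mul(Add(Add(Mul(4, 1), 1), 21), 15) = Mul(Add(Add(4, 1), 21), 15) = Mul(Add(5, 21), 15) = Mul(26, 15) = 390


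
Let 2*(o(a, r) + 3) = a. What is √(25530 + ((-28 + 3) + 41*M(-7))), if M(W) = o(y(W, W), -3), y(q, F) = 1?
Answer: 3*√11290/2 ≈ 159.38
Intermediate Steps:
o(a, r) = -3 + a/2
M(W) = -5/2 (M(W) = -3 + (½)*1 = -3 + ½ = -5/2)
√(25530 + ((-28 + 3) + 41*M(-7))) = √(25530 + ((-28 + 3) + 41*(-5/2))) = √(25530 + (-25 - 205/2)) = √(25530 - 255/2) = √(50805/2) = 3*√11290/2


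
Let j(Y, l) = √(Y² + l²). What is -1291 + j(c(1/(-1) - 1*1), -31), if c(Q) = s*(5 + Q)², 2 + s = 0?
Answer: -1291 + √1285 ≈ -1255.2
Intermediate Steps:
s = -2 (s = -2 + 0 = -2)
c(Q) = -2*(5 + Q)²
-1291 + j(c(1/(-1) - 1*1), -31) = -1291 + √((-2*(5 + (1/(-1) - 1*1))²)² + (-31)²) = -1291 + √((-2*(5 + (-1 - 1))²)² + 961) = -1291 + √((-2*(5 - 2)²)² + 961) = -1291 + √((-2*3²)² + 961) = -1291 + √((-2*9)² + 961) = -1291 + √((-18)² + 961) = -1291 + √(324 + 961) = -1291 + √1285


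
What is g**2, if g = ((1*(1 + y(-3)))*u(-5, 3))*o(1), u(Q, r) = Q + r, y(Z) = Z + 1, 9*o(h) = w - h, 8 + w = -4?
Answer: 676/81 ≈ 8.3457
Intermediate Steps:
w = -12 (w = -8 - 4 = -12)
o(h) = -4/3 - h/9 (o(h) = (-12 - h)/9 = -4/3 - h/9)
y(Z) = 1 + Z
g = -26/9 (g = ((1*(1 + (1 - 3)))*(-5 + 3))*(-4/3 - 1/9*1) = ((1*(1 - 2))*(-2))*(-4/3 - 1/9) = ((1*(-1))*(-2))*(-13/9) = -1*(-2)*(-13/9) = 2*(-13/9) = -26/9 ≈ -2.8889)
g**2 = (-26/9)**2 = 676/81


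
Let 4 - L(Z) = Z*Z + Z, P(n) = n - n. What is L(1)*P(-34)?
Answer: 0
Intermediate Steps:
P(n) = 0
L(Z) = 4 - Z - Z² (L(Z) = 4 - (Z*Z + Z) = 4 - (Z² + Z) = 4 - (Z + Z²) = 4 + (-Z - Z²) = 4 - Z - Z²)
L(1)*P(-34) = (4 - 1*1 - 1*1²)*0 = (4 - 1 - 1*1)*0 = (4 - 1 - 1)*0 = 2*0 = 0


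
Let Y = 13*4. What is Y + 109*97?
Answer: 10625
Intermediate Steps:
Y = 52
Y + 109*97 = 52 + 109*97 = 52 + 10573 = 10625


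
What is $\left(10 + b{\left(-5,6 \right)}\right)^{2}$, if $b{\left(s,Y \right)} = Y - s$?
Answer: $441$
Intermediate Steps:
$\left(10 + b{\left(-5,6 \right)}\right)^{2} = \left(10 + \left(6 - -5\right)\right)^{2} = \left(10 + \left(6 + 5\right)\right)^{2} = \left(10 + 11\right)^{2} = 21^{2} = 441$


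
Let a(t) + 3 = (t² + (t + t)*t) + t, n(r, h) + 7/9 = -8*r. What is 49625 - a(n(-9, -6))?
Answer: 927152/27 ≈ 34339.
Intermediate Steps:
n(r, h) = -7/9 - 8*r
a(t) = -3 + t + 3*t² (a(t) = -3 + ((t² + (t + t)*t) + t) = -3 + ((t² + (2*t)*t) + t) = -3 + ((t² + 2*t²) + t) = -3 + (3*t² + t) = -3 + (t + 3*t²) = -3 + t + 3*t²)
49625 - a(n(-9, -6)) = 49625 - (-3 + (-7/9 - 8*(-9)) + 3*(-7/9 - 8*(-9))²) = 49625 - (-3 + (-7/9 + 72) + 3*(-7/9 + 72)²) = 49625 - (-3 + 641/9 + 3*(641/9)²) = 49625 - (-3 + 641/9 + 3*(410881/81)) = 49625 - (-3 + 641/9 + 410881/27) = 49625 - 1*412723/27 = 49625 - 412723/27 = 927152/27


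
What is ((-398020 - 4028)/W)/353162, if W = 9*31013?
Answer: -22336/5476306553 ≈ -4.0787e-6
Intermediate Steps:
W = 279117
((-398020 - 4028)/W)/353162 = ((-398020 - 4028)/279117)/353162 = -402048*1/279117*(1/353162) = -44672/31013*1/353162 = -22336/5476306553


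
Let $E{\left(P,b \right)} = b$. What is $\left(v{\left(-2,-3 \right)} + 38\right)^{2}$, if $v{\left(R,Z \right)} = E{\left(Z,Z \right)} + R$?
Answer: $1089$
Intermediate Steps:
$v{\left(R,Z \right)} = R + Z$ ($v{\left(R,Z \right)} = Z + R = R + Z$)
$\left(v{\left(-2,-3 \right)} + 38\right)^{2} = \left(\left(-2 - 3\right) + 38\right)^{2} = \left(-5 + 38\right)^{2} = 33^{2} = 1089$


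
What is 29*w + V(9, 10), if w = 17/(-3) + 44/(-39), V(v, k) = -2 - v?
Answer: -8114/39 ≈ -208.05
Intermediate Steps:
w = -265/39 (w = 17*(-⅓) + 44*(-1/39) = -17/3 - 44/39 = -265/39 ≈ -6.7949)
29*w + V(9, 10) = 29*(-265/39) + (-2 - 1*9) = -7685/39 + (-2 - 9) = -7685/39 - 11 = -8114/39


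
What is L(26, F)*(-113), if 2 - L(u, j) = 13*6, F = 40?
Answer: 8588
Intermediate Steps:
L(u, j) = -76 (L(u, j) = 2 - 13*6 = 2 - 1*78 = 2 - 78 = -76)
L(26, F)*(-113) = -76*(-113) = 8588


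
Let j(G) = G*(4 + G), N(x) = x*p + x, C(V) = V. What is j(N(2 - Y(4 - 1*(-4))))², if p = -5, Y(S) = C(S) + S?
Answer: 11289600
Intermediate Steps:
Y(S) = 2*S (Y(S) = S + S = 2*S)
N(x) = -4*x (N(x) = x*(-5) + x = -5*x + x = -4*x)
j(N(2 - Y(4 - 1*(-4))))² = ((-4*(2 - 2*(4 - 1*(-4))))*(4 - 4*(2 - 2*(4 - 1*(-4)))))² = ((-4*(2 - 2*(4 + 4)))*(4 - 4*(2 - 2*(4 + 4))))² = ((-4*(2 - 2*8))*(4 - 4*(2 - 2*8)))² = ((-4*(2 - 1*16))*(4 - 4*(2 - 1*16)))² = ((-4*(2 - 16))*(4 - 4*(2 - 16)))² = ((-4*(-14))*(4 - 4*(-14)))² = (56*(4 + 56))² = (56*60)² = 3360² = 11289600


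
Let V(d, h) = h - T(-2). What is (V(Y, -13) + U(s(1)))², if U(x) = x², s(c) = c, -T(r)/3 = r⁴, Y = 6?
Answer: 1296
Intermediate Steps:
T(r) = -3*r⁴
V(d, h) = 48 + h (V(d, h) = h - (-3)*(-2)⁴ = h - (-3)*16 = h - 1*(-48) = h + 48 = 48 + h)
(V(Y, -13) + U(s(1)))² = ((48 - 13) + 1²)² = (35 + 1)² = 36² = 1296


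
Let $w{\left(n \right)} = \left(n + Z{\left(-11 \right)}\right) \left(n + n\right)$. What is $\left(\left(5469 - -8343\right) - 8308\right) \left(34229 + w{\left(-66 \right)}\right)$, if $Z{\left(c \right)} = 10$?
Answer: $229081984$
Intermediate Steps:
$w{\left(n \right)} = 2 n \left(10 + n\right)$ ($w{\left(n \right)} = \left(n + 10\right) \left(n + n\right) = \left(10 + n\right) 2 n = 2 n \left(10 + n\right)$)
$\left(\left(5469 - -8343\right) - 8308\right) \left(34229 + w{\left(-66 \right)}\right) = \left(\left(5469 - -8343\right) - 8308\right) \left(34229 + 2 \left(-66\right) \left(10 - 66\right)\right) = \left(\left(5469 + 8343\right) - 8308\right) \left(34229 + 2 \left(-66\right) \left(-56\right)\right) = \left(13812 - 8308\right) \left(34229 + 7392\right) = 5504 \cdot 41621 = 229081984$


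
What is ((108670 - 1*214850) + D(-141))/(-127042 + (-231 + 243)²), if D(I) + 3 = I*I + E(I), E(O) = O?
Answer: 86443/126898 ≈ 0.68120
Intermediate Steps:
D(I) = -3 + I + I² (D(I) = -3 + (I*I + I) = -3 + (I² + I) = -3 + (I + I²) = -3 + I + I²)
((108670 - 1*214850) + D(-141))/(-127042 + (-231 + 243)²) = ((108670 - 1*214850) + (-3 - 141 + (-141)²))/(-127042 + (-231 + 243)²) = ((108670 - 214850) + (-3 - 141 + 19881))/(-127042 + 12²) = (-106180 + 19737)/(-127042 + 144) = -86443/(-126898) = -86443*(-1/126898) = 86443/126898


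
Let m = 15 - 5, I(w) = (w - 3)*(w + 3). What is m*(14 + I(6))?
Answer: 410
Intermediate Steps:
I(w) = (-3 + w)*(3 + w)
m = 10
m*(14 + I(6)) = 10*(14 + (-9 + 6²)) = 10*(14 + (-9 + 36)) = 10*(14 + 27) = 10*41 = 410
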